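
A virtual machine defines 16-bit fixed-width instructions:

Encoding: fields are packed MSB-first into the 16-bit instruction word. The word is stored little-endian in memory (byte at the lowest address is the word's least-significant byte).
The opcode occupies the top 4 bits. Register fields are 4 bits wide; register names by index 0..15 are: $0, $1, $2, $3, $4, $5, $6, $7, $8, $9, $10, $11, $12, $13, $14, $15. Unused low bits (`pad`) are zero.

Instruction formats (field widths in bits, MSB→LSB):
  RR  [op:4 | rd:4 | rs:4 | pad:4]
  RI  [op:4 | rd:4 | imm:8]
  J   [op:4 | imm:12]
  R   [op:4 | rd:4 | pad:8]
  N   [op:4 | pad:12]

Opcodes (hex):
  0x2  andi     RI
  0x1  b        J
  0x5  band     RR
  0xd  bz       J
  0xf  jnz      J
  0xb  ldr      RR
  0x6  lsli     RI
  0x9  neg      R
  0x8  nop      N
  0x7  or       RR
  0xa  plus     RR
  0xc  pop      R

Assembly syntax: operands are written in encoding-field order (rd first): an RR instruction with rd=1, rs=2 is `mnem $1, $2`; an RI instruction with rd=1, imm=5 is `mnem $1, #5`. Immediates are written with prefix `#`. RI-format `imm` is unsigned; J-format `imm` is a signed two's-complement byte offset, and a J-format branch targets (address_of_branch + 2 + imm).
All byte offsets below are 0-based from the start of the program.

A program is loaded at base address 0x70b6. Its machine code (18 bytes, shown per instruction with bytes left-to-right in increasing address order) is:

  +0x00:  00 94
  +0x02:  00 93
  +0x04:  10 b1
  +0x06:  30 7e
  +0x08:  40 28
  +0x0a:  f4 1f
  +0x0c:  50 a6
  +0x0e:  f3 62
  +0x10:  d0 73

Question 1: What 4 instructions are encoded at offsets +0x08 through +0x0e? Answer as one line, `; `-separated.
+0x08: 40 28 ⇒ word 0x2840 (little)
  opcode bits[15:12]=0x2: andi/RI
  rd: (w>>8)&0xf=0x8 → $8
  imm: (w>>0)&0xff=0x40 → #64
+0x0a: f4 1f ⇒ word 0x1ff4 (little)
  opcode bits[15:12]=0x1: b/J
  imm: (w>>0)&0xfff=0xff4 (s12→-12) → #-12
+0x0c: 50 a6 ⇒ word 0xa650 (little)
  opcode bits[15:12]=0xa: plus/RR
  rd: (w>>8)&0xf=0x6 → $6
  rs: (w>>4)&0xf=0x5 → $5
+0x0e: f3 62 ⇒ word 0x62f3 (little)
  opcode bits[15:12]=0x6: lsli/RI
  rd: (w>>8)&0xf=0x2 → $2
  imm: (w>>0)&0xff=0xf3 → #243

andi $8, #64; b #-12; plus $6, $5; lsli $2, #243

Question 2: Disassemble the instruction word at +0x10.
[10] d0 73 → 0x73d0
  top 4b → 0x7 → or [RR]
  rd@[11:8]=0x3 ⇒ $3
  rs@[7:4]=0xd ⇒ $13

or $3, $13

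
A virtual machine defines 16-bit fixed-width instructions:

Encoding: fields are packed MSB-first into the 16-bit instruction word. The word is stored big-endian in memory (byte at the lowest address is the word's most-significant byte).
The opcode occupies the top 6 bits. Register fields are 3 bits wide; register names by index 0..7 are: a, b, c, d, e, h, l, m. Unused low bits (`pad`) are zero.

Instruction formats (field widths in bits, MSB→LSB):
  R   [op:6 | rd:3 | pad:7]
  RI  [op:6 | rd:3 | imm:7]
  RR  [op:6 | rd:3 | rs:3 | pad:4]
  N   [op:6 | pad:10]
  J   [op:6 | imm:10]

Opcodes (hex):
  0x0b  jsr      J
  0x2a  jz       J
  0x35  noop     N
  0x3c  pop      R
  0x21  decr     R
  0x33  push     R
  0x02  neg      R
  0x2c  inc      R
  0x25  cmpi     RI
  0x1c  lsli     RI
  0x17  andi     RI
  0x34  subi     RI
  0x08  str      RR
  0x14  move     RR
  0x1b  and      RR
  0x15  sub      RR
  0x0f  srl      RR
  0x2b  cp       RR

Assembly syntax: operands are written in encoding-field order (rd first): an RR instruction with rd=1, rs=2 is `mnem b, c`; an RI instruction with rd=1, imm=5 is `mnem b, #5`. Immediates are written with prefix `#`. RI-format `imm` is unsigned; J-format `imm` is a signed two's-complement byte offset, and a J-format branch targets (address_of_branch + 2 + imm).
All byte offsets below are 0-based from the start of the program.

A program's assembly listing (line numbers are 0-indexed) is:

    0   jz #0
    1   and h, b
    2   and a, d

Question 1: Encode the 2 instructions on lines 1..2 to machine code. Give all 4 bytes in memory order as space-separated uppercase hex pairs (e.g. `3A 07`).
L1: and op=0x1b:6|rd=5:3|rs=1:3|pad=0:4 ⇒ 0x6e90 ⇒ big 6e 90
L2: and op=0x1b:6|rd=0:3|rs=3:3|pad=0:4 ⇒ 0x6c30 ⇒ big 6c 30

6E 90 6C 30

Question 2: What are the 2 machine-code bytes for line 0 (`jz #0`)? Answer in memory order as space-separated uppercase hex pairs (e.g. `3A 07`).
line 0 (jz): pack op=0x2a:6|imm=0:10 = 0xa800; big→ a8 00

A8 00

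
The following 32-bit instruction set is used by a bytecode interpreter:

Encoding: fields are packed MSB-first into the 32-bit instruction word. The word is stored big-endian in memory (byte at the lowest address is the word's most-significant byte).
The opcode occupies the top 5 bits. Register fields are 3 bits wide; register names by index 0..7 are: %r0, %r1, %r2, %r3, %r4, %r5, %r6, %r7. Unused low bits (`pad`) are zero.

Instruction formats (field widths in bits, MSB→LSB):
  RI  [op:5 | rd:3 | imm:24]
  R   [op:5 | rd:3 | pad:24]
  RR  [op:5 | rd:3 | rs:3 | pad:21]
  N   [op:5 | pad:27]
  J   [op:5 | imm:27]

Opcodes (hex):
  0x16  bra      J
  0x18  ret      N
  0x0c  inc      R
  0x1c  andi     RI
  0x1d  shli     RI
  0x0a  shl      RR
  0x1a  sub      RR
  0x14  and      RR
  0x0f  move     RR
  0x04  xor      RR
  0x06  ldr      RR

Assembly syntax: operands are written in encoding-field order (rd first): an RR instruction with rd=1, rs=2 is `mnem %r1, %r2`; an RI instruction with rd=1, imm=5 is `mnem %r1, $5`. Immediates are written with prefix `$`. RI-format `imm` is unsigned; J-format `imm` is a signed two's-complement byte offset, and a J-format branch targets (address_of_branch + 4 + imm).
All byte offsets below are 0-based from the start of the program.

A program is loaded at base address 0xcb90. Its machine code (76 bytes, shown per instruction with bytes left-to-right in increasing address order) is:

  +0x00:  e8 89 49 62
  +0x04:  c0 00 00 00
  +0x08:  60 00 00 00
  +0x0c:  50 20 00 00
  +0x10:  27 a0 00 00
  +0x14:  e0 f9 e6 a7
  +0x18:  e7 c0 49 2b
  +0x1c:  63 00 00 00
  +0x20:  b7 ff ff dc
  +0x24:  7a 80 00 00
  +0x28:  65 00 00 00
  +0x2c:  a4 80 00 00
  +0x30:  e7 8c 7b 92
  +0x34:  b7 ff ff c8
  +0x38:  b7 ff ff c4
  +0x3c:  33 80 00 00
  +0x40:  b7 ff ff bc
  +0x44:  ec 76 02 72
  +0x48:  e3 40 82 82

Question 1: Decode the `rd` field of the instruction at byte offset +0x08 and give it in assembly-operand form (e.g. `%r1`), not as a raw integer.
%r0

+0x08: 60 00 00 00 ⇒ word 0x60000000 (big)
  opcode bits[31:27]=0xc: inc/R
  rd: (w>>24)&0x7=0x0 → %r0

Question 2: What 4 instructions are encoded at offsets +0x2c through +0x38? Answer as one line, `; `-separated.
@+2c  big-endian(a4 80 00 00) = 0xa4800000
  top 5b → 0x14 → and [RR]
  rd@[26:24]=0x4 ⇒ %r4
  rs@[23:21]=0x4 ⇒ %r4
@+30  big-endian(e7 8c 7b 92) = 0xe78c7b92
  top 5b → 0x1c → andi [RI]
  rd@[26:24]=0x7 ⇒ %r7
  imm@[23:0]=0x8c7b92 ⇒ $9206674
@+34  big-endian(b7 ff ff c8) = 0xb7ffffc8
  top 5b → 0x16 → bra [J]
  imm@[26:0]=0x7ffffc8 (s27→-56) ⇒ $-56
@+38  big-endian(b7 ff ff c4) = 0xb7ffffc4
  top 5b → 0x16 → bra [J]
  imm@[26:0]=0x7ffffc4 (s27→-60) ⇒ $-60

and %r4, %r4; andi %r7, $9206674; bra $-56; bra $-60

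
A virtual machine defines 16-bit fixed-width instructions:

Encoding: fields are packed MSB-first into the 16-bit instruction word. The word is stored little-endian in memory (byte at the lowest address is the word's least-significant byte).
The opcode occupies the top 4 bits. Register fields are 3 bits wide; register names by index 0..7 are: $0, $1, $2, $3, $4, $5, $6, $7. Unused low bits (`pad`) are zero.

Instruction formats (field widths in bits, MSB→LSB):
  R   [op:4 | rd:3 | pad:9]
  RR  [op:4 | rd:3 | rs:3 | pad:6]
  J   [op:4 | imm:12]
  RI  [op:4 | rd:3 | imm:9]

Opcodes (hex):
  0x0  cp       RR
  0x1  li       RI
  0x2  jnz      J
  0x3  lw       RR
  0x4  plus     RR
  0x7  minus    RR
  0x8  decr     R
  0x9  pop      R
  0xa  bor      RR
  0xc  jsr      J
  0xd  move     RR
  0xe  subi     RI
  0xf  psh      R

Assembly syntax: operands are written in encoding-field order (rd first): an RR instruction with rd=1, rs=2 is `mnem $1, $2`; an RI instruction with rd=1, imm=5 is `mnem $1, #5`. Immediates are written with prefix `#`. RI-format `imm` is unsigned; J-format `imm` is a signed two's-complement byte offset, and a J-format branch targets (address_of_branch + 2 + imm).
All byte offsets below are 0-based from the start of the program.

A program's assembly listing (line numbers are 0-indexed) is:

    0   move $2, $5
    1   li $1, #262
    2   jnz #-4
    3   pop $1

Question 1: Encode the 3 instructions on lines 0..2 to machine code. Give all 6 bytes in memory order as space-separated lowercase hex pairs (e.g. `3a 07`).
line 0 (move): pack op=0xd:4|rd=2:3|rs=5:3|pad=0:6 = 0xd540; little→ 40 d5
line 1 (li): pack op=0x1:4|rd=1:3|imm=262:9 = 0x1306; little→ 06 13
line 2 (jnz): pack op=0x2:4|imm=-4:12 = 0x2ffc; little→ fc 2f

40 d5 06 13 fc 2f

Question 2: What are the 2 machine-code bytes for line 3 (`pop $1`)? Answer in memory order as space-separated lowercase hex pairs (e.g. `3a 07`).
00 92

line 3 (pop): pack op=0x9:4|rd=1:3|pad=0:9 = 0x9200; little→ 00 92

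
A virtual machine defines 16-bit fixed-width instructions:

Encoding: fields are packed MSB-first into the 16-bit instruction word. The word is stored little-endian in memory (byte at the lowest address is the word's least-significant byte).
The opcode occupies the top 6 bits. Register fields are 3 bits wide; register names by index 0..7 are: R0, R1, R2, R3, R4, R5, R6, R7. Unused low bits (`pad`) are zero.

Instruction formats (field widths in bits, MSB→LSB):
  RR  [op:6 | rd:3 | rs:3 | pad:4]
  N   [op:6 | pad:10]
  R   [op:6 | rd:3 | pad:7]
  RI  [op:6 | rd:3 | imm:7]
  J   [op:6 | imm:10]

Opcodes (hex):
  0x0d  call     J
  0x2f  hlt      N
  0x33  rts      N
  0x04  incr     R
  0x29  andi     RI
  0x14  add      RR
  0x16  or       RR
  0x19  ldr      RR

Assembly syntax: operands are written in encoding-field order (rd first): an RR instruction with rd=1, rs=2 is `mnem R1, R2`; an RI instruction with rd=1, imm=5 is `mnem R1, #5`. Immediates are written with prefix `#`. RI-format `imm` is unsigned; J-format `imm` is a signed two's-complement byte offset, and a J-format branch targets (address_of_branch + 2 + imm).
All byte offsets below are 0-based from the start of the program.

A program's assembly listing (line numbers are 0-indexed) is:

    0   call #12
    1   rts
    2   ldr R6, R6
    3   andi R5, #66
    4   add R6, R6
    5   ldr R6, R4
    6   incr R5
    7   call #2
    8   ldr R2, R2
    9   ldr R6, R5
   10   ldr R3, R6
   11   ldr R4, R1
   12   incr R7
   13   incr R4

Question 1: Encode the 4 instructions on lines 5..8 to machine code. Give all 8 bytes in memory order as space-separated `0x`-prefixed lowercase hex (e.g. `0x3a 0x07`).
line 5 (ldr): pack op=0x19:6|rd=6:3|rs=4:3|pad=0:4 = 0x6740; little→ 40 67
line 6 (incr): pack op=0x4:6|rd=5:3|pad=0:7 = 0x1280; little→ 80 12
line 7 (call): pack op=0xd:6|imm=2:10 = 0x3402; little→ 02 34
line 8 (ldr): pack op=0x19:6|rd=2:3|rs=2:3|pad=0:4 = 0x6520; little→ 20 65

0x40 0x67 0x80 0x12 0x02 0x34 0x20 0x65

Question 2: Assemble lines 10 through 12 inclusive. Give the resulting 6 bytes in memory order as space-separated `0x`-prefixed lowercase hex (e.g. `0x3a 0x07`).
0xe0 0x65 0x10 0x66 0x80 0x13

L10: ldr op=0x19:6|rd=3:3|rs=6:3|pad=0:4 ⇒ 0x65e0 ⇒ little e0 65
L11: ldr op=0x19:6|rd=4:3|rs=1:3|pad=0:4 ⇒ 0x6610 ⇒ little 10 66
L12: incr op=0x4:6|rd=7:3|pad=0:7 ⇒ 0x1380 ⇒ little 80 13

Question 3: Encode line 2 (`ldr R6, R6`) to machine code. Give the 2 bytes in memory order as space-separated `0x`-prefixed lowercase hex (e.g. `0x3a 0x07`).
2. ldr fields op=0x19:6|rd=6:3|rs=6:3|pad=0:4 → word 6760h → 60 67

0x60 0x67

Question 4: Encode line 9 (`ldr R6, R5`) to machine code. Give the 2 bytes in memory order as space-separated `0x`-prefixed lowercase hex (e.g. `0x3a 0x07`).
9. ldr fields op=0x19:6|rd=6:3|rs=5:3|pad=0:4 → word 6750h → 50 67

0x50 0x67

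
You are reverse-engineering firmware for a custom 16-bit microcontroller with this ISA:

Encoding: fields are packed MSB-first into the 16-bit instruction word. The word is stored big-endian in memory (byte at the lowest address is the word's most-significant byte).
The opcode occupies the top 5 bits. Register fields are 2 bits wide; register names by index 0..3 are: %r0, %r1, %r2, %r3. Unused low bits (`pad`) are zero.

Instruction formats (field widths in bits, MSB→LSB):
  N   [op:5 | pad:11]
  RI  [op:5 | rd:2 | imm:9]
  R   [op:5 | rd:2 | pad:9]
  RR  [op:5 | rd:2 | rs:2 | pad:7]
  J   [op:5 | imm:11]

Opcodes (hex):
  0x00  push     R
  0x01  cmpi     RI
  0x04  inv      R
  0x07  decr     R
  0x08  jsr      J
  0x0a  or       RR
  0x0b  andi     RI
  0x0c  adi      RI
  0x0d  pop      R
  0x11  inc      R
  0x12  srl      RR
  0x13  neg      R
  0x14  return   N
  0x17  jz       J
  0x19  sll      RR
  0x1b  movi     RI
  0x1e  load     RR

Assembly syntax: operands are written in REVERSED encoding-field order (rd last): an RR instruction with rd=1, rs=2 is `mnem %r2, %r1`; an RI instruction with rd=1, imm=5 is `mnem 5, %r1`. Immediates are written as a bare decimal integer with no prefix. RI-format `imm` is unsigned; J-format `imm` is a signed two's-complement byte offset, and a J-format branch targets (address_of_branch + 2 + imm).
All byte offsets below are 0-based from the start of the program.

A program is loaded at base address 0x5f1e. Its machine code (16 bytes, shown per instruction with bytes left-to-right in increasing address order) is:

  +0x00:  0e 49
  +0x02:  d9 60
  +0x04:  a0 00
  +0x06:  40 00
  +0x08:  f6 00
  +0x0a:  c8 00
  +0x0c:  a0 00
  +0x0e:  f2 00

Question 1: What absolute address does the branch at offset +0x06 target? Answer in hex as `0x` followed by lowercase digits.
[06] 40 00 → 0x4000
  opcode bits[15:11]=0x8: jsr/J
  imm: (w>>0)&0x7ff=0x0 → 0
  target = base 0x5f1e + off 0x06 + 2 + imm 0 = 0x5f26

0x5f26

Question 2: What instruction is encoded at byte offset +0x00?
cmpi 73, %r3

[00] 0e 49 → 0x0e49
  top 5b → 0x1 → cmpi [RI]
  rd@[10:9]=0x3 ⇒ %r3
  imm@[8:0]=0x49 ⇒ 73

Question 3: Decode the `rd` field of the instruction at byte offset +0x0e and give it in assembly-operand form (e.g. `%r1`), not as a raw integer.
%r1

@+0e  big-endian(f2 00) = 0xf200
  op=0xf200>>11=0x1e ⇒ load (RR)
  rd: (w>>9)&0x3=0x1 → %r1
  rs: (w>>7)&0x3=0x0 → %r0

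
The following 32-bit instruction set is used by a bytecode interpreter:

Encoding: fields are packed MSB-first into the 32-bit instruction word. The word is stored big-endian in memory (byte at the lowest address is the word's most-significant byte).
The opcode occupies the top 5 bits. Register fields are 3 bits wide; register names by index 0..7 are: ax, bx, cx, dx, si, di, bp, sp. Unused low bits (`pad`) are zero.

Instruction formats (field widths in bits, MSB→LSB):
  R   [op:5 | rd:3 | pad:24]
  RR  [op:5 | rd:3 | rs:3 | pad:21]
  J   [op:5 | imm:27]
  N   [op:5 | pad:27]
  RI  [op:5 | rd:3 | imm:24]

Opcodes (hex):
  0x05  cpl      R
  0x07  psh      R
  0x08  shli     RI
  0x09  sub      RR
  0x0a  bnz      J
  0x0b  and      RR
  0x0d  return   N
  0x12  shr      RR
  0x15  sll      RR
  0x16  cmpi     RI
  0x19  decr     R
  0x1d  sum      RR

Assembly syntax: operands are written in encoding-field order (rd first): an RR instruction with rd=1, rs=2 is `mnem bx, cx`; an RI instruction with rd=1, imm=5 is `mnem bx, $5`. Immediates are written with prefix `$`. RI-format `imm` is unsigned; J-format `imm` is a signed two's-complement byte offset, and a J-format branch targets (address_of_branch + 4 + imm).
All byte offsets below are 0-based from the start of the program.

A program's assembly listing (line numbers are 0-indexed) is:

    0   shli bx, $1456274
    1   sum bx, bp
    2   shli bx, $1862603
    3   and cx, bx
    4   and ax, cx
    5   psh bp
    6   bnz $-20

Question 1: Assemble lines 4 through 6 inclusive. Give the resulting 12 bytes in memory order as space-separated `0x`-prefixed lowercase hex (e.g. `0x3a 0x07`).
0x58 0x40 0x00 0x00 0x3e 0x00 0x00 0x00 0x57 0xff 0xff 0xec

line 4 (and): pack op=0xb:5|rd=0:3|rs=2:3|pad=0:21 = 0x58400000; big→ 58 40 00 00
line 5 (psh): pack op=0x7:5|rd=6:3|pad=0:24 = 0x3e000000; big→ 3e 00 00 00
line 6 (bnz): pack op=0xa:5|imm=-20:27 = 0x57ffffec; big→ 57 ff ff ec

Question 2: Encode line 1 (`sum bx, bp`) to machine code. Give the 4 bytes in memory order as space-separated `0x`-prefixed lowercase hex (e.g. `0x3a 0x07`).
1. sum fields op=0x1d:5|rd=1:3|rs=6:3|pad=0:21 → word e9c00000h → e9 c0 00 00

0xe9 0xc0 0x00 0x00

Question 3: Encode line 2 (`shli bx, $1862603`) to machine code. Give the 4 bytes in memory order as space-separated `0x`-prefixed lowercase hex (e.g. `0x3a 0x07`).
0x41 0x1c 0x6b 0xcb

L2: shli op=0x8:5|rd=1:3|imm=1862603:24 ⇒ 0x411c6bcb ⇒ big 41 1c 6b cb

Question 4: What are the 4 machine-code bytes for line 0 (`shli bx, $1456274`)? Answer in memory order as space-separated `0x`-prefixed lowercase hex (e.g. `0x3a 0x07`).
line 0 (shli): pack op=0x8:5|rd=1:3|imm=1456274:24 = 0x41163892; big→ 41 16 38 92

0x41 0x16 0x38 0x92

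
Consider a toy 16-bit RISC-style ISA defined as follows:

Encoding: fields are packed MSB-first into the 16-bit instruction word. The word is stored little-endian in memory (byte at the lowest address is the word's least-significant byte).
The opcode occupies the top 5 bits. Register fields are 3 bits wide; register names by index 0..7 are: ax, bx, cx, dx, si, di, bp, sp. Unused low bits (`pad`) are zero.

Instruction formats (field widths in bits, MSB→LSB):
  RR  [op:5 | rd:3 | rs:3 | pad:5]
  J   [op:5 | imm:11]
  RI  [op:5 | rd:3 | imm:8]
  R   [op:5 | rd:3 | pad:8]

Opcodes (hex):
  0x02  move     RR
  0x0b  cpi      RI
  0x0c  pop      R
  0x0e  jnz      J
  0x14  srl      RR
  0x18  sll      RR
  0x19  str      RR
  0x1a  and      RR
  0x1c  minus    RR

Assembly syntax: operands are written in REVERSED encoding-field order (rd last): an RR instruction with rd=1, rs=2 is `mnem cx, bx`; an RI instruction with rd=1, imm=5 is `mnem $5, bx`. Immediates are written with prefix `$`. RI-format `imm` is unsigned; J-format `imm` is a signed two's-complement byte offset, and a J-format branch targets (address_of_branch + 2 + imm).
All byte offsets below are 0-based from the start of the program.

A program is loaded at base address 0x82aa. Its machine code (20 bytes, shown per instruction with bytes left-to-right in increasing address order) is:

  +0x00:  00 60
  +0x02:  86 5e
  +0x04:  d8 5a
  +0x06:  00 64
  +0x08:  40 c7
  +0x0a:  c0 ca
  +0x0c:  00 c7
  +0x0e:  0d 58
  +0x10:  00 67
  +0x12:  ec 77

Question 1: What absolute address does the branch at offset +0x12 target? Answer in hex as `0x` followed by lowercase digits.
[12] ec 77 → 0x77ec
  top 5b → 0xe → jnz [J]
  [10:0] imm=2028 (s11→-20) = $-20
  target = base 0x82aa + off 0x12 + 2 + imm -20 = 0x82aa

0x82aa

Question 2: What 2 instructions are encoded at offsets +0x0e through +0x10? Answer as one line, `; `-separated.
cpi $13, ax; pop sp

+0x0e: 0d 58 ⇒ word 0x580d (little)
  opcode bits[15:11]=0xb: cpi/RI
  rd@[10:8]=0x0 ⇒ ax
  imm@[7:0]=0xd ⇒ $13
+0x10: 00 67 ⇒ word 0x6700 (little)
  opcode bits[15:11]=0xc: pop/R
  rd@[10:8]=0x7 ⇒ sp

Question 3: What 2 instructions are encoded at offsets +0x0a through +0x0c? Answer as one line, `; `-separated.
@+0a  little-endian(c0 ca) = 0xcac0
  op=0xcac0>>11=0x19 ⇒ str (RR)
  rd: (w>>8)&0x7=0x2 → cx
  rs: (w>>5)&0x7=0x6 → bp
@+0c  little-endian(00 c7) = 0xc700
  op=0xc700>>11=0x18 ⇒ sll (RR)
  rd: (w>>8)&0x7=0x7 → sp
  rs: (w>>5)&0x7=0x0 → ax

str bp, cx; sll ax, sp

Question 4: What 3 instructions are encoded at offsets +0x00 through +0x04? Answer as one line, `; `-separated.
@+00  little-endian(00 60) = 0x6000
  top 5b → 0xc → pop [R]
  rd@[10:8]=0x0 ⇒ ax
@+02  little-endian(86 5e) = 0x5e86
  top 5b → 0xb → cpi [RI]
  rd@[10:8]=0x6 ⇒ bp
  imm@[7:0]=0x86 ⇒ $134
@+04  little-endian(d8 5a) = 0x5ad8
  top 5b → 0xb → cpi [RI]
  rd@[10:8]=0x2 ⇒ cx
  imm@[7:0]=0xd8 ⇒ $216

pop ax; cpi $134, bp; cpi $216, cx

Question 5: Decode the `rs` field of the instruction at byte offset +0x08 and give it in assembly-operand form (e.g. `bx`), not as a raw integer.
off 0x08: read 40 c7 as little → 0xc740
  top 5b → 0x18 → sll [RR]
  [10:8] rd=7 = sp
  [7:5] rs=2 = cx

cx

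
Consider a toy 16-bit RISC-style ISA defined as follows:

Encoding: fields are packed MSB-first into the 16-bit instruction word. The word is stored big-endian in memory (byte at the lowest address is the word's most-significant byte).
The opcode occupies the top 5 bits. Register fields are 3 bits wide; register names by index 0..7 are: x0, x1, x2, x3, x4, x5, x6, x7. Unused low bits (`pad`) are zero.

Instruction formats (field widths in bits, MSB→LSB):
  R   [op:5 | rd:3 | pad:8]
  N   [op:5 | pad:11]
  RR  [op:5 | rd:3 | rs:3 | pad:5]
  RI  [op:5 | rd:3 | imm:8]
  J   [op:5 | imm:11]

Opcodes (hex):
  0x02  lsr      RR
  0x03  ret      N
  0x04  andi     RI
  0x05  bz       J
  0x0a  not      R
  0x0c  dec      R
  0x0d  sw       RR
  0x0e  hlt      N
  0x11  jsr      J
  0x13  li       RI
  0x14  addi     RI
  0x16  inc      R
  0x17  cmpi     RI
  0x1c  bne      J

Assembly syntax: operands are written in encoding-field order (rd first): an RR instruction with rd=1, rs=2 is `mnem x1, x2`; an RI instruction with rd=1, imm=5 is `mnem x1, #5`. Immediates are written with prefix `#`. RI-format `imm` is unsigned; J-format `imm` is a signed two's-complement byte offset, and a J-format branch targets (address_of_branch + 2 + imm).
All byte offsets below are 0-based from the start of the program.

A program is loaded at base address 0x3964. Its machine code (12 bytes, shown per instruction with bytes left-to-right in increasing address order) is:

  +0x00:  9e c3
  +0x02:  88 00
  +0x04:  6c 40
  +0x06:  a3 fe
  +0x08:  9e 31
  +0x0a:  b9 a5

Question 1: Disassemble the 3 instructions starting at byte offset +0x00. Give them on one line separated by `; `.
off 0x00: read 9e c3 as big → 0x9ec3
  top 5b → 0x13 → li [RI]
  rd: (w>>8)&0x7=0x6 → x6
  imm: (w>>0)&0xff=0xc3 → #195
off 0x02: read 88 00 as big → 0x8800
  top 5b → 0x11 → jsr [J]
  imm: (w>>0)&0x7ff=0x0 → #0
off 0x04: read 6c 40 as big → 0x6c40
  top 5b → 0xd → sw [RR]
  rd: (w>>8)&0x7=0x4 → x4
  rs: (w>>5)&0x7=0x2 → x2

li x6, #195; jsr #0; sw x4, x2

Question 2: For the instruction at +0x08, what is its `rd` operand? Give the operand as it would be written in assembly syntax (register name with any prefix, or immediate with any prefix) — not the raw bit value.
x6

off 0x08: read 9e 31 as big → 0x9e31
  opcode bits[15:11]=0x13: li/RI
  rd@[10:8]=0x6 ⇒ x6
  imm@[7:0]=0x31 ⇒ #49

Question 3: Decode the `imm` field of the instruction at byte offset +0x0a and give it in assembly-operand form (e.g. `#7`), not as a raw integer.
#165

[0a] b9 a5 → 0xb9a5
  op=0xb9a5>>11=0x17 ⇒ cmpi (RI)
  rd@[10:8]=0x1 ⇒ x1
  imm@[7:0]=0xa5 ⇒ #165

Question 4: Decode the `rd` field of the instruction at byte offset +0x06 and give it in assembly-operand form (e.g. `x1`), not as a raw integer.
off 0x06: read a3 fe as big → 0xa3fe
  opcode bits[15:11]=0x14: addi/RI
  rd: (w>>8)&0x7=0x3 → x3
  imm: (w>>0)&0xff=0xfe → #254

x3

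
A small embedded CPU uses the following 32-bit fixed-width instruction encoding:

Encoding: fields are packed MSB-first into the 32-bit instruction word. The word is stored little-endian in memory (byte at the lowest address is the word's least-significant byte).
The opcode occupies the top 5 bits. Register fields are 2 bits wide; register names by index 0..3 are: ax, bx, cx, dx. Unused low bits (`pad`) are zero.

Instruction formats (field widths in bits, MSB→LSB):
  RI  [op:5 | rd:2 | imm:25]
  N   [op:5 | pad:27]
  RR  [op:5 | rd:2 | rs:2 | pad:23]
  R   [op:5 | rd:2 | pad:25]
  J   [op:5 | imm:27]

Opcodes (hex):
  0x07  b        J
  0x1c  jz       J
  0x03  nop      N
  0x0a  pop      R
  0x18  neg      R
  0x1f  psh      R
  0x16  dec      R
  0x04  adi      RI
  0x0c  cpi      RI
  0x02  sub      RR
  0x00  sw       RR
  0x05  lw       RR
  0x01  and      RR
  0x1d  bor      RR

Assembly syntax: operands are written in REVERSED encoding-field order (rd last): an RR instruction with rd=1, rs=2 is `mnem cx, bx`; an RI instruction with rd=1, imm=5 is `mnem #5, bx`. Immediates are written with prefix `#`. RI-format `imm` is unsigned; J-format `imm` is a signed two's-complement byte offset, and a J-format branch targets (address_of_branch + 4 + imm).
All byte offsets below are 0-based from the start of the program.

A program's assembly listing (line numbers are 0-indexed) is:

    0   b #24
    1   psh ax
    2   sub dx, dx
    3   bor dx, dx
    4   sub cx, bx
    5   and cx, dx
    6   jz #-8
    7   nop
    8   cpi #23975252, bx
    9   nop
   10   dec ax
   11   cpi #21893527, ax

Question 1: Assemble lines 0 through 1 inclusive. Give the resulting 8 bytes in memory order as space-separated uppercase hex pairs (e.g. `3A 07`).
18 00 00 38 00 00 00 F8

L0: b op=0x7:5|imm=24:27 ⇒ 0x38000018 ⇒ little 18 00 00 38
L1: psh op=0x1f:5|rd=0:2|pad=0:25 ⇒ 0xf8000000 ⇒ little 00 00 00 f8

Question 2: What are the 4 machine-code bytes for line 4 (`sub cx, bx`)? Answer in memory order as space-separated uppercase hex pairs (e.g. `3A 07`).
L4: sub op=0x2:5|rd=1:2|rs=2:2|pad=0:23 ⇒ 0x13000000 ⇒ little 00 00 00 13

00 00 00 13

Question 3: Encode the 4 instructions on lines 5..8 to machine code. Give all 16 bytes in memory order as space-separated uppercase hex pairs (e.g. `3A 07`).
00 00 00 0F F8 FF FF E7 00 00 00 18 54 D5 6D 63

5. and fields op=0x1:5|rd=3:2|rs=2:2|pad=0:23 → word 0f000000h → 00 00 00 0f
6. jz fields op=0x1c:5|imm=-8:27 → word e7fffff8h → f8 ff ff e7
7. nop fields op=0x3:5|pad=0:27 → word 18000000h → 00 00 00 18
8. cpi fields op=0xc:5|rd=1:2|imm=23975252:25 → word 636dd554h → 54 d5 6d 63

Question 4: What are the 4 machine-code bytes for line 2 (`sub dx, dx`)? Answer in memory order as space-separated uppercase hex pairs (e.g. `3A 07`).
2. sub fields op=0x2:5|rd=3:2|rs=3:2|pad=0:23 → word 17800000h → 00 00 80 17

00 00 80 17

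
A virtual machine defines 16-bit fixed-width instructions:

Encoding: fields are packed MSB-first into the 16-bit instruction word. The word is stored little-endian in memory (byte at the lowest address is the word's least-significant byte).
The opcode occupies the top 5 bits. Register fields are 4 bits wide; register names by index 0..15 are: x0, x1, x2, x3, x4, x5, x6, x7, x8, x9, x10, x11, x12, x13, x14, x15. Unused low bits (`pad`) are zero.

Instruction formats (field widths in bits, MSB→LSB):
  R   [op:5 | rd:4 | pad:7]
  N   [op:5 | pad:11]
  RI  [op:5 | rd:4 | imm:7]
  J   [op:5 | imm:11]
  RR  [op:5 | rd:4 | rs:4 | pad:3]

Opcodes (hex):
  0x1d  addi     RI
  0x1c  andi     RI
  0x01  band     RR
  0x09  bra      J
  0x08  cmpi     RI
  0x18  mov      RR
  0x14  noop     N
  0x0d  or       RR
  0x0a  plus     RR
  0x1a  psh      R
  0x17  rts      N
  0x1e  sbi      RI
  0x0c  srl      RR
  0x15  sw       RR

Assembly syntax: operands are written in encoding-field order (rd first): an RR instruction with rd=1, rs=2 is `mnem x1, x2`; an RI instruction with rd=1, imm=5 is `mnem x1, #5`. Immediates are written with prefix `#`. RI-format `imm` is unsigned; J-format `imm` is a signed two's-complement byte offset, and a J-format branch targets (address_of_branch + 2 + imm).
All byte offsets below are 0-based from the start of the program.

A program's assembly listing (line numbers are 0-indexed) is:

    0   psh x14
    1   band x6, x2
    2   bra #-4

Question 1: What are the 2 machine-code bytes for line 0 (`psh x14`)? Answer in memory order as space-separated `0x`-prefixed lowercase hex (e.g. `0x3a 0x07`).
0x00 0xd7

line 0 (psh): pack op=0x1a:5|rd=14:4|pad=0:7 = 0xd700; little→ 00 d7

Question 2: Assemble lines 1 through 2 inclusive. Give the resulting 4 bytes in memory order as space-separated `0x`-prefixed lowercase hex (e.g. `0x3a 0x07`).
0x10 0x0b 0xfc 0x4f

L1: band op=0x1:5|rd=6:4|rs=2:4|pad=0:3 ⇒ 0x0b10 ⇒ little 10 0b
L2: bra op=0x9:5|imm=-4:11 ⇒ 0x4ffc ⇒ little fc 4f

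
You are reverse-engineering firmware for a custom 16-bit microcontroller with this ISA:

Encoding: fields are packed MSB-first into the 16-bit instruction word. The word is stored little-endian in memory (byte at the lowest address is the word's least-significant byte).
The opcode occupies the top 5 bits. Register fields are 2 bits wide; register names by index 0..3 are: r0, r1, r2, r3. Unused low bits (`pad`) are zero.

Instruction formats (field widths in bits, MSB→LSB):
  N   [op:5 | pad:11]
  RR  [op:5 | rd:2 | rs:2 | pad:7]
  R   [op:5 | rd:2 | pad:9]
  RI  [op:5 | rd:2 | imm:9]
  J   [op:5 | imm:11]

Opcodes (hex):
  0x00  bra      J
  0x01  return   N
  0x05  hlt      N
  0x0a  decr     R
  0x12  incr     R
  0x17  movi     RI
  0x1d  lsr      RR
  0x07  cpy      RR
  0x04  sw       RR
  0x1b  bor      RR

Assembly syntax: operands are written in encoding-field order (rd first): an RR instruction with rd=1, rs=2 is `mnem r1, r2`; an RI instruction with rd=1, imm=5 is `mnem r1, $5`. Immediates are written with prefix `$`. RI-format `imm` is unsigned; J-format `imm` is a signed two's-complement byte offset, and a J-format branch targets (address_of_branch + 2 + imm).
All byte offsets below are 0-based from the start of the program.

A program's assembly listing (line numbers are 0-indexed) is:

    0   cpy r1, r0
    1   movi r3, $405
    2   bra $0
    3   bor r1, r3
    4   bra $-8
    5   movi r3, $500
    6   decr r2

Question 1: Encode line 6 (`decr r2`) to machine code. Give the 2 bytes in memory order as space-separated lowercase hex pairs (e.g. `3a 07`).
6. decr fields op=0xa:5|rd=2:2|pad=0:9 → word 5400h → 00 54

00 54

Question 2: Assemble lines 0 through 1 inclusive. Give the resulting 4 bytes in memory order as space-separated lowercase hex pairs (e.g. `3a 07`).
00 3a 95 bf

line 0 (cpy): pack op=0x7:5|rd=1:2|rs=0:2|pad=0:7 = 0x3a00; little→ 00 3a
line 1 (movi): pack op=0x17:5|rd=3:2|imm=405:9 = 0xbf95; little→ 95 bf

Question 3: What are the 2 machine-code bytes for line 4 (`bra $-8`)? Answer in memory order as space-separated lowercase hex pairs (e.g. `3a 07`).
f8 07

L4: bra op=0x0:5|imm=-8:11 ⇒ 0x07f8 ⇒ little f8 07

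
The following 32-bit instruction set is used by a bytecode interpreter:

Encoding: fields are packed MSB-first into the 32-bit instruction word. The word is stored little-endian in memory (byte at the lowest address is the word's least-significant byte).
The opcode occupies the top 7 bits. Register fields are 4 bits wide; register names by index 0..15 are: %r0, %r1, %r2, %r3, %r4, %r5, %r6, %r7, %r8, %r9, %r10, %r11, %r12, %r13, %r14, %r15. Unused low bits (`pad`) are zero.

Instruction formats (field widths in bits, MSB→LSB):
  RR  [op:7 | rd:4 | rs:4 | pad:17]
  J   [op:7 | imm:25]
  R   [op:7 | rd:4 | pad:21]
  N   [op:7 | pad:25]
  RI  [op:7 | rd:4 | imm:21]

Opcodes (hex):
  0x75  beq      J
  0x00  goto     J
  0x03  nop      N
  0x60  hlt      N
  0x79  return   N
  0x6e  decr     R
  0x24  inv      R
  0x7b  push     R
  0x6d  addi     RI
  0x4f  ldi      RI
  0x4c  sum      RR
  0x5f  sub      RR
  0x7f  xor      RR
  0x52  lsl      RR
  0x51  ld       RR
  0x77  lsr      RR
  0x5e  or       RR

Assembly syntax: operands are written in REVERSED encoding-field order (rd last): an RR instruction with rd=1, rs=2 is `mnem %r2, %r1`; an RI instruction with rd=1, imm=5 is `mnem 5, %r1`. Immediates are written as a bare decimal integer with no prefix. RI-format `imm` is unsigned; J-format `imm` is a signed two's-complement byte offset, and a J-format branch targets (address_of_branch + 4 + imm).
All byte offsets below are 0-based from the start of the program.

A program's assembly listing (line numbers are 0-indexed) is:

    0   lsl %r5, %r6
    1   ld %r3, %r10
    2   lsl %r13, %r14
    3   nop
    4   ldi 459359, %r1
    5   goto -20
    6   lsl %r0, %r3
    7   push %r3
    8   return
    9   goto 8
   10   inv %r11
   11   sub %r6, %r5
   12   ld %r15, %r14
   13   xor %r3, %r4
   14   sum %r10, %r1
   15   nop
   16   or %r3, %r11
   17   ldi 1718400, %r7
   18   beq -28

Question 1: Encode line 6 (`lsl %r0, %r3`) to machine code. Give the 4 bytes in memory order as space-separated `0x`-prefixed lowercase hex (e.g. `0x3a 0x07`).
0x00 0x00 0x60 0xa4

line 6 (lsl): pack op=0x52:7|rd=3:4|rs=0:4|pad=0:17 = 0xa4600000; little→ 00 00 60 a4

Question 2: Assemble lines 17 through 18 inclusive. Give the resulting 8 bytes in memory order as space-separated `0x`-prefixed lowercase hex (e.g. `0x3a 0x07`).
0x80 0x38 0xfa 0x9e 0xe4 0xff 0xff 0xeb

line 17 (ldi): pack op=0x4f:7|rd=7:4|imm=1718400:21 = 0x9efa3880; little→ 80 38 fa 9e
line 18 (beq): pack op=0x75:7|imm=-28:25 = 0xebffffe4; little→ e4 ff ff eb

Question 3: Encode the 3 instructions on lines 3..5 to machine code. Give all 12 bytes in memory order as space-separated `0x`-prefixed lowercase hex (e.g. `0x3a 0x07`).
line 3 (nop): pack op=0x3:7|pad=0:25 = 0x06000000; little→ 00 00 00 06
line 4 (ldi): pack op=0x4f:7|rd=1:4|imm=459359:21 = 0x9e27025f; little→ 5f 02 27 9e
line 5 (goto): pack op=0x0:7|imm=-20:25 = 0x01ffffec; little→ ec ff ff 01

0x00 0x00 0x00 0x06 0x5f 0x02 0x27 0x9e 0xec 0xff 0xff 0x01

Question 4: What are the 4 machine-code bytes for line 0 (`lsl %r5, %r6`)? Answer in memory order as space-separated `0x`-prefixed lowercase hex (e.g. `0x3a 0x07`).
0x00 0x00 0xca 0xa4

line 0 (lsl): pack op=0x52:7|rd=6:4|rs=5:4|pad=0:17 = 0xa4ca0000; little→ 00 00 ca a4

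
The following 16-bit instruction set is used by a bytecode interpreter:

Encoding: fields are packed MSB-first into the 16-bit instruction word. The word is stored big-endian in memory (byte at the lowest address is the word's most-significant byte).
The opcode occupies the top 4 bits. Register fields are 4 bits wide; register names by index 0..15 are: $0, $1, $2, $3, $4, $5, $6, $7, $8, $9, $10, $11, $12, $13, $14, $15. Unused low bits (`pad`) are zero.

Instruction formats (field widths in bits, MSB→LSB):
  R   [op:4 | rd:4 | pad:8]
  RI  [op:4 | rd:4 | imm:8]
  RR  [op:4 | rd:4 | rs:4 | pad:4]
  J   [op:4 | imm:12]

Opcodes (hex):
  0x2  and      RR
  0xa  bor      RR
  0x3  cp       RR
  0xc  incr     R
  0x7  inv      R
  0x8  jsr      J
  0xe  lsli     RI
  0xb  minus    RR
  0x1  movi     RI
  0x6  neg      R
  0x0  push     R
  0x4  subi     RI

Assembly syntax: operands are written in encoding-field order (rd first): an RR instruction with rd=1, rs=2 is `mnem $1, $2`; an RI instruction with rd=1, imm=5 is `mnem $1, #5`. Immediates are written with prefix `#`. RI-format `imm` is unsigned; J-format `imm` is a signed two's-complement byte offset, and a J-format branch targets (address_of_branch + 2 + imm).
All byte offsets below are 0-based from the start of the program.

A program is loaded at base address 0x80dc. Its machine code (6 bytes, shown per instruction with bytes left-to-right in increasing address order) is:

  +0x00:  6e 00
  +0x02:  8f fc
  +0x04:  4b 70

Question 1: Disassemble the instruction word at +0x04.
@+04  big-endian(4b 70) = 0x4b70
  top 4b → 0x4 → subi [RI]
  rd@[11:8]=0xb ⇒ $11
  imm@[7:0]=0x70 ⇒ #112

subi $11, #112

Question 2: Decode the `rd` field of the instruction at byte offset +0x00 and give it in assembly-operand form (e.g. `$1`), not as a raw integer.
[00] 6e 00 → 0x6e00
  top 4b → 0x6 → neg [R]
  [11:8] rd=14 = $14

$14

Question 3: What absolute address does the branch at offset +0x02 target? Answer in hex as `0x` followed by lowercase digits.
0x80dc

[02] 8f fc → 0x8ffc
  op=0x8ffc>>12=0x8 ⇒ jsr (J)
  imm: (w>>0)&0xfff=0xffc (s12→-4) → #-4
  target = base 0x80dc + off 0x02 + 2 + imm -4 = 0x80dc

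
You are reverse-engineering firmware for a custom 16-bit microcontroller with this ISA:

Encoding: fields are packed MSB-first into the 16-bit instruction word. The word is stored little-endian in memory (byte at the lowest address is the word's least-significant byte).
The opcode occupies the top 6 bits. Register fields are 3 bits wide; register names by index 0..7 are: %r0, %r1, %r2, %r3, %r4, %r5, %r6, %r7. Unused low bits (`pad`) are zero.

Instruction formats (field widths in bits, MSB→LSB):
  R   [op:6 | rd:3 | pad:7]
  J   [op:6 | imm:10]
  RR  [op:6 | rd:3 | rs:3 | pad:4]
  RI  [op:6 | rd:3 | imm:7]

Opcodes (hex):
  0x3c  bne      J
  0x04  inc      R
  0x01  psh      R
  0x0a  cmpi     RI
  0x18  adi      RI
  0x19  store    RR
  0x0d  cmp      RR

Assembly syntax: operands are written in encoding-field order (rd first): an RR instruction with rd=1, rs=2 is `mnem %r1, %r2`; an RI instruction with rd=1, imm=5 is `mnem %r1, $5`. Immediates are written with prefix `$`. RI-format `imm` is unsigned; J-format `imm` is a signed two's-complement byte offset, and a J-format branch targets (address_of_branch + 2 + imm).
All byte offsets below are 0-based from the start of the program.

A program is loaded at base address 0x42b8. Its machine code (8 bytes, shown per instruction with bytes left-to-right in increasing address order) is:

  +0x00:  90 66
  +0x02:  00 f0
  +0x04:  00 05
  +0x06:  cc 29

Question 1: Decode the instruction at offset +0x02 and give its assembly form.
bne $0

+0x02: 00 f0 ⇒ word 0xf000 (little)
  top 6b → 0x3c → bne [J]
  [9:0] imm=0 = $0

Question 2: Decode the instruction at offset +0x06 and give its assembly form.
cmpi %r3, $76

off 0x06: read cc 29 as little → 0x29cc
  top 6b → 0xa → cmpi [RI]
  rd@[9:7]=0x3 ⇒ %r3
  imm@[6:0]=0x4c ⇒ $76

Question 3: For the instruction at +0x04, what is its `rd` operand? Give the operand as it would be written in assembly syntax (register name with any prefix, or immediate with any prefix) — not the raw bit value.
+0x04: 00 05 ⇒ word 0x0500 (little)
  top 6b → 0x1 → psh [R]
  rd@[9:7]=0x2 ⇒ %r2

%r2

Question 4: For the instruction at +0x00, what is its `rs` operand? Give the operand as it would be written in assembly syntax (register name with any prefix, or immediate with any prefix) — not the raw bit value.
off 0x00: read 90 66 as little → 0x6690
  top 6b → 0x19 → store [RR]
  [9:7] rd=5 = %r5
  [6:4] rs=1 = %r1

%r1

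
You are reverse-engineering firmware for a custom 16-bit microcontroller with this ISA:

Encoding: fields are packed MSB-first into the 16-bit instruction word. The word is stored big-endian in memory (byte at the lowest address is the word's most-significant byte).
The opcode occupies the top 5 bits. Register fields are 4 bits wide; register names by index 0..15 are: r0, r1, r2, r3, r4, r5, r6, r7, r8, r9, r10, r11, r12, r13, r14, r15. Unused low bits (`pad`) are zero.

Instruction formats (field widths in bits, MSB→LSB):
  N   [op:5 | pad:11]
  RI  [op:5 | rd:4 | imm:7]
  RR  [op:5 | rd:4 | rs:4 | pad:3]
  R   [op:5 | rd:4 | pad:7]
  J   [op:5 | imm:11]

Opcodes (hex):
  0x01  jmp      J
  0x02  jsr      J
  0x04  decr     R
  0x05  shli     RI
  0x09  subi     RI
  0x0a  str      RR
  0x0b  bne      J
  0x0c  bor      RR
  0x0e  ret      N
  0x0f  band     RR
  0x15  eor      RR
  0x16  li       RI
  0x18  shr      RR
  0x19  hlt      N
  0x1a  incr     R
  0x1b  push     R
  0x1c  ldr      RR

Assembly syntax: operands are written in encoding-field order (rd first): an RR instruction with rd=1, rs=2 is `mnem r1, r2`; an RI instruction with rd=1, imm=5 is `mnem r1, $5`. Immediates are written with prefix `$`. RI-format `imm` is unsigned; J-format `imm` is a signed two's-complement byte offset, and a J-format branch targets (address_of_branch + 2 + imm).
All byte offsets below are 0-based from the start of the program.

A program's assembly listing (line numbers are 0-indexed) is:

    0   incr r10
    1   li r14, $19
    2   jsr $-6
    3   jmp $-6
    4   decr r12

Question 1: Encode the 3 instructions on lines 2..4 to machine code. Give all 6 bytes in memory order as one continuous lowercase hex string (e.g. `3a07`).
17fa0ffa2600

L2: jsr op=0x2:5|imm=-6:11 ⇒ 0x17fa ⇒ big 17 fa
L3: jmp op=0x1:5|imm=-6:11 ⇒ 0x0ffa ⇒ big 0f fa
L4: decr op=0x4:5|rd=12:4|pad=0:7 ⇒ 0x2600 ⇒ big 26 00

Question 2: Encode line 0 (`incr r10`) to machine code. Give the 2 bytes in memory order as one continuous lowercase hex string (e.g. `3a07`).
d500

L0: incr op=0x1a:5|rd=10:4|pad=0:7 ⇒ 0xd500 ⇒ big d5 00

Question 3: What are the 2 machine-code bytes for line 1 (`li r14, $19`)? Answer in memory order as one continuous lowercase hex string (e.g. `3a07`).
1. li fields op=0x16:5|rd=14:4|imm=19:7 → word b713h → b7 13

b713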